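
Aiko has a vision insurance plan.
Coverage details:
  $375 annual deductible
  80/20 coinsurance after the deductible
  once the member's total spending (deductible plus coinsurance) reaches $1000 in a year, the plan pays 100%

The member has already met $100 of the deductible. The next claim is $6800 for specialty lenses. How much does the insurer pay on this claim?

Remaining deductible: $375 − $100 = $275.
The remaining $6525 (= $6800 − $275) moves to coinsurance.
Coinsurance: $6525 × 20% = $1305.
Member responsibility before any cap: $275 + $1305 = $1580.
That would bring total out-of-pocket to $1680, past the $1000 cap. The member is capped at $1000 − $100 = $900 on this claim.
The insurer covers the remainder: $6800 − $900 = $5900.

$5900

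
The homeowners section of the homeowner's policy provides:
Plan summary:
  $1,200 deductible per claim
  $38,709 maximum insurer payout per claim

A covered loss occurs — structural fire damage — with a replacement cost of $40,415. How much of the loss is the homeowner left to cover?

$1,706

Subtract the deductible: $40,415 − $1,200 = $39,215.
$39,215 exceeds the $38,709 limit, so the insurer pays the limit: $38,709.
Out of pocket: $40,415 − $38,709 = $1,706.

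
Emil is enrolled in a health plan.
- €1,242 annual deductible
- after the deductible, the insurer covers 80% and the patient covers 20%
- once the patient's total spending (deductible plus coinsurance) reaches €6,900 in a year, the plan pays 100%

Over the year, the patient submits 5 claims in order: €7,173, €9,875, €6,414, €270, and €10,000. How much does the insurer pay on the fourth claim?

€216

Claim 1 (€7,173): €1,242 to deductible, leaving €5,931; coinsurance €5,931 × 20% = €1,186.20. Cost to patient: €2,428.20. OOP to date €2,428.20. Plan pays €7,173 − €2,428.20 = €4,744.80.
Claim 2 (€9,875): deductible met; 20% of €9,875 = €1,975. Patient pays €1,975; OOP now €4,403.20. Plan pays €9,875 − €1,975 = €7,900.
Claim 3 (€6,414): deductible met; 20% of €6,414 = €1,282.80. Patient owes €1,282.80 (running OOP €5,686). Plan pays €6,414 − €1,282.80 = €5,131.20.
Claim 4 (€270): 20% coinsurance on €270 = €54. Patient owes €54 (running OOP €5,740). Insurer: €270 − €54 = €216.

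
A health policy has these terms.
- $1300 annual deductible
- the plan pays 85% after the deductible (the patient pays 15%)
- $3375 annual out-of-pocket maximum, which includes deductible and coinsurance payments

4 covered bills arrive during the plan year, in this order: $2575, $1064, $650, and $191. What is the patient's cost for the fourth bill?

$28.65

Bill 1, $2575: $1300 finishes the deductible; $1275 goes to coinsurance; patient's 15% is $191.25. Patient pays $1491.25; OOP now $1491.25.
Bill 2, $1064: 15% coinsurance on $1064 = $159.60. Patient owes $159.60 (running OOP $1650.85).
Bill 3, $650: deductible met; 15% of $650 = $97.50. Patient owes $97.50 (running OOP $1748.35).
Bill 4, $191: 15% coinsurance on $191 = $28.65. Patient pays $28.65; OOP now $1777.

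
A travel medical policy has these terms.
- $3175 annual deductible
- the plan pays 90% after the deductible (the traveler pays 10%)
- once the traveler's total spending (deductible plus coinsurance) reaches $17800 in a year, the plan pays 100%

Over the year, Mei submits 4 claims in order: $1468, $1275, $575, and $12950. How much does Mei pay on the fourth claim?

$1295

#1 ($1468): fully absorbed by the deductible. Traveler owes $1468 (running OOP $1468).
#2 ($1275): fully absorbed by the deductible. Cost to traveler: $1275. OOP to date $2743.
#3 ($575): $432 to deductible, leaving $143; traveler's 10% is $14.30. Cost to traveler: $446.30. OOP to date $3189.30.
#4 ($12950): 10% coinsurance on $12950 = $1295. Traveler pays $1295; OOP now $4484.30.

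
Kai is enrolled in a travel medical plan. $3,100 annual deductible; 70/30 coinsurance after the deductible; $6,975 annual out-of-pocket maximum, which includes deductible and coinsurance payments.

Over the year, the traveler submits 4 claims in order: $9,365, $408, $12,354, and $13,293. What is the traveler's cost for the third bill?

Claim 1 ($9,365): deductible takes $3,100, $6,265 remains; traveler's 30% is $1,879.50. Cost to traveler: $4,979.50. OOP to date $4,979.50.
Claim 2 ($408): deductible met; 30% of $408 = $122.40. Traveler owes $122.40 (running OOP $5,101.90).
Claim 3 ($12,354): deductible already satisfied, so traveler's share is 30% × $12,354 = $3,706.20. Adding that to $5,101.90 gives $8,808.10, past the $6,975 cap; traveler pays only $6,975 − $5,101.90 = $1,873.10.

$1,873.10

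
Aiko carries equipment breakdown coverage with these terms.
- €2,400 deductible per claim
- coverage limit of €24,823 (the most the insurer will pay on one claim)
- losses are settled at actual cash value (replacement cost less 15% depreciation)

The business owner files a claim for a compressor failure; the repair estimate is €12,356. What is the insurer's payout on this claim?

Actual cash value after 15% depreciation: €12,356 × 85% = €10,502.60.
Less the €2,400 deductible: €10,502.60 − €2,400 = €8,102.60.
€8,102.60 ≤ €24,823, so the limit doesn't bind; insurer pays €8,102.60.

€8,102.60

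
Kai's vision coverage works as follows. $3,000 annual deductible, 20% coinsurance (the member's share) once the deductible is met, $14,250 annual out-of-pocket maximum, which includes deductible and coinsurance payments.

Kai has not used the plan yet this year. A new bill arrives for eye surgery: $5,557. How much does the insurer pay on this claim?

The full $3,000 deductible is still open; $3,000 of this bill applies to it.
After the $3,000 deductible portion, $5,557 − $3,000 = $2,557 is subject to coinsurance.
Coinsurance: $2,557 × 20% = $511.40.
Member responsibility before any cap: $3,000 + $511.40 = $3,511.40.
Year-to-date out-of-pocket becomes $0 + $3,511.40 = $3,511.40, still under the $14,250 maximum, so no cap applies.
Insurer pays the balance: $5,557 − $3,511.40 = $2,045.60.

$2,045.60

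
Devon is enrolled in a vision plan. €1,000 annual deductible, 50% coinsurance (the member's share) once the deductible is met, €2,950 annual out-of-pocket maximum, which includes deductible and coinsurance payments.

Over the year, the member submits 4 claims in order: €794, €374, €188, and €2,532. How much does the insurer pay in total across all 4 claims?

Bill 1, €794: entire amount goes to the deductible. Member owes €794 (running OOP €794). Insurer: €794 − €794 = €0.
Bill 2, €374: €206 finishes the deductible; €168 goes to coinsurance; 50% of €168 = €84. Member pays €290; OOP now €1,084. Insurer: €374 − €290 = €84.
Bill 3, €188: deductible met; 50% of €188 = €94. Member owes €94 (running OOP €1,178). Insurer: €188 − €94 = €94.
Bill 4, €2,532: 50% coinsurance on €2,532 = €1,266. Cost to member: €1,266. OOP to date €2,444. Plan pays €2,532 − €1,266 = €1,266.
Insurer total: €0 + €84 + €94 + €1,266 = €1,444.

€1,444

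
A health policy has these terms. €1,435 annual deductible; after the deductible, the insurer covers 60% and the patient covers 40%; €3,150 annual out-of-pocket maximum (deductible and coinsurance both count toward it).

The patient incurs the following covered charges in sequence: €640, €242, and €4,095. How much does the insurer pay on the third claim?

#1 (€640): fully absorbed by the deductible. Patient owes €640 (running OOP €640). Plan pays €640 − €640 = €0.
#2 (€242): entire amount goes to the deductible. Patient owes €242 (running OOP €882). Plan pays €242 − €242 = €0.
#3 (€4,095): €553 finishes the deductible; €3,542 goes to coinsurance; patient's 40% is €1,416.80. Patient pays €1,969.80; OOP now €2,851.80. Plan pays €4,095 − €1,969.80 = €2,125.20.

€2,125.20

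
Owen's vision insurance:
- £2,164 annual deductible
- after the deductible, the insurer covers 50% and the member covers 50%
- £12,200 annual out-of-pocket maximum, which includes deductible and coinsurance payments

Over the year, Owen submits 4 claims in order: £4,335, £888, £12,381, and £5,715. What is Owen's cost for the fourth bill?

£2,316

#1 (£4,335): deductible takes £2,164, £2,171 remains; 50% of £2,171 = £1,085.50. Member pays £3,249.50; OOP now £3,249.50.
#2 (£888): deductible already satisfied, so member's share is 50% × £888 = £444. Member pays £444; OOP now £3,693.50.
#3 (£12,381): deductible met; 50% of £12,381 = £6,190.50. Member pays £6,190.50; OOP now £9,884.
#4 (£5,715): 50% coinsurance on £5,715 = £2,857.50. Adding that to £9,884 gives £12,741.50, past the £12,200 cap; member pays only £12,200 − £9,884 = £2,316.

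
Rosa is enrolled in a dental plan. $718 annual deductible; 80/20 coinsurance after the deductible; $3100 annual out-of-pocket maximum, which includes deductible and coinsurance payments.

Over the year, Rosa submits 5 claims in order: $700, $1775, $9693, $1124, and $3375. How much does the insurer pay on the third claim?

Claim 1 — $700: entire amount goes to the deductible. Patient pays $700; OOP now $700. Insurer: $700 − $700 = $0.
Claim 2 — $1775: $18 finishes the deductible; $1757 goes to coinsurance; coinsurance $1757 × 20% = $351.40. Patient owes $369.40 (running OOP $1069.40). Insurer: $1775 − $369.40 = $1405.60.
Claim 3 — $9693: deductible met; 20% of $9693 = $1938.60. Patient pays $1938.60; OOP now $3008. Insurer: $9693 − $1938.60 = $7754.40.

$7754.40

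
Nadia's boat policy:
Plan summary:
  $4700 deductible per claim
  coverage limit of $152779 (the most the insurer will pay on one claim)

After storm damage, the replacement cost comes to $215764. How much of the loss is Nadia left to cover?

Less the $4700 deductible: $215764 − $4700 = $211064.
The $152779 per-incident cap binds; insurer pays $152779.
Out of pocket: $215764 − $152779 = $62985.

$62985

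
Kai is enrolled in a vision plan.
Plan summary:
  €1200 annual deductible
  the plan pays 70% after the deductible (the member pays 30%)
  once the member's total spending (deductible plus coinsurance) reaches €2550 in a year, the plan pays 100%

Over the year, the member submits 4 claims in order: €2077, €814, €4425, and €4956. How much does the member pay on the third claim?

€842.70

Claim 1 — €2077: €1200 finishes the deductible; €877 goes to coinsurance; member's 30% is €263.10. Cost to member: €1463.10. OOP to date €1463.10.
Claim 2 — €814: 30% coinsurance on €814 = €244.20. Cost to member: €244.20. OOP to date €1707.30.
Claim 3 — €4425: 30% coinsurance on €4425 = €1327.50. Adding that to €1707.30 gives €3034.80, past the €2550 cap; member pays only €2550 − €1707.30 = €842.70.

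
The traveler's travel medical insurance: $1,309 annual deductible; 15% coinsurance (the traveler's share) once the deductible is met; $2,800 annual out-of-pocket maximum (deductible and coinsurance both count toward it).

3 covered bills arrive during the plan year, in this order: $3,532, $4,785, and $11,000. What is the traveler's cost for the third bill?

$439.80

Claim 1 ($3,532): deductible takes $1,309, $2,223 remains; coinsurance $2,223 × 15% = $333.45. Traveler pays $1,642.45; OOP now $1,642.45.
Claim 2 ($4,785): deductible met; 15% of $4,785 = $717.75. Cost to traveler: $717.75. OOP to date $2,360.20.
Claim 3 ($11,000): deductible already satisfied, so traveler's share is 15% × $11,000 = $1,650. That would push OOP to $4,010.20, over the $2,800 cap, so traveler pays $2,800 − $2,360.20 = $439.80.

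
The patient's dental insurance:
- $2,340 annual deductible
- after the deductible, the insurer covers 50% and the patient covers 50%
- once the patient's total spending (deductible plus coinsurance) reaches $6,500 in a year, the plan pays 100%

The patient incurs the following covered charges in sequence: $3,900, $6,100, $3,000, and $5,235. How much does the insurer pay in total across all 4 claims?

Bill 1, $3,900: deductible takes $2,340, $1,560 remains; 50% of $1,560 = $780. Cost to patient: $3,120. OOP to date $3,120. Plan pays $3,900 − $3,120 = $780.
Bill 2, $6,100: deductible met; 50% of $6,100 = $3,050. Patient owes $3,050 (running OOP $6,170). Plan pays $6,100 − $3,050 = $3,050.
Bill 3, $3,000: 50% coinsurance on $3,000 = $1,500. Adding that to $6,170 gives $7,670, past the $6,500 cap; patient pays only $6,500 − $6,170 = $330. Insurer: $3,000 − $330 = $2,670.
Bill 4, $5,235: deductible already satisfied, so patient's share is 50% × $5,235 = $2,617.50. OOP would hit $9,117.50 > $6,500, so the cap limits the patient to $6,500 − $6,500 = $0. Plan pays $5,235 − $0 = $5,235.
Insurer total: $780 + $3,050 + $2,670 + $5,235 = $11,735.

$11,735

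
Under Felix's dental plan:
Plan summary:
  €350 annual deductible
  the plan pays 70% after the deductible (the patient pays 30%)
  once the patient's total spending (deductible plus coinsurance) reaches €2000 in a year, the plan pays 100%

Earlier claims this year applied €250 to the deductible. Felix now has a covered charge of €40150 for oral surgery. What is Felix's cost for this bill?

€250 of the €350 deductible is already met, leaving €100.
The remaining €40050 (= €40150 − €100) moves to coinsurance.
Patient's 30% share of €40050 is €12015.
So the patient owes €100 + €12015 = €12115 before any cap.
Year-to-date out-of-pocket would reach €250 + €12115 = €12365, above the €2000 maximum, so the patient pays only €2000 − €250 = €1750.

€1750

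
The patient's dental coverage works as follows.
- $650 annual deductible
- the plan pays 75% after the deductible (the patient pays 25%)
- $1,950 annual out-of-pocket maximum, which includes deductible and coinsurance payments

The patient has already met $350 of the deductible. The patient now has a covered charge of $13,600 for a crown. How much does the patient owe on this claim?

$350 of the $650 deductible is already met, leaving $300.
After the $300 deductible portion, $13,600 − $300 = $13,300 is subject to coinsurance.
Patient's 25% share of $13,300 is $3,325.
So the patient owes $300 + $3,325 = $3,625 before any cap.
Adding $3,625 to the $350 already spent would give $3,975, which exceeds the $1,950 cap; the patient pays just $1,950 − $350 = $1,600.

$1,600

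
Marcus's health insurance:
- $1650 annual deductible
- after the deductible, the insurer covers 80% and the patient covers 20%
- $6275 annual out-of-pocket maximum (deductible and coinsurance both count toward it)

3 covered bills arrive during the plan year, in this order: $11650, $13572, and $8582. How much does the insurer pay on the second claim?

$10947

Claim 1 — $11650: deductible takes $1650, $10000 remains; patient's 20% is $2000. Cost to patient: $3650. OOP to date $3650. Plan pays $11650 − $3650 = $8000.
Claim 2 — $13572: deductible already satisfied, so patient's share is 20% × $13572 = $2714.40. OOP would hit $6364.40 > $6275, so the cap limits the patient to $6275 − $3650 = $2625. Insurer: $13572 − $2625 = $10947.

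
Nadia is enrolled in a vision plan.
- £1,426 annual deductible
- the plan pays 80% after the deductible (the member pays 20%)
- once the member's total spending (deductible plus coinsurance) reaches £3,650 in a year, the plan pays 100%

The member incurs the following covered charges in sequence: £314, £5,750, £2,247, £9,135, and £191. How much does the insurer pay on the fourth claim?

£8,288

#1 (£314): entire amount goes to the deductible. Member owes £314 (running OOP £314). Plan pays £314 − £314 = £0.
#2 (£5,750): £1,112 to deductible, leaving £4,638; coinsurance £4,638 × 20% = £927.60. Cost to member: £2,039.60. OOP to date £2,353.60. Plan pays £5,750 − £2,039.60 = £3,710.40.
#3 (£2,247): 20% coinsurance on £2,247 = £449.40. Member owes £449.40 (running OOP £2,803). Insurer: £2,247 − £449.40 = £1,797.60.
#4 (£9,135): 20% coinsurance on £9,135 = £1,827. OOP would hit £4,630 > £3,650, so the cap limits the member to £3,650 − £2,803 = £847. Plan pays £9,135 − £847 = £8,288.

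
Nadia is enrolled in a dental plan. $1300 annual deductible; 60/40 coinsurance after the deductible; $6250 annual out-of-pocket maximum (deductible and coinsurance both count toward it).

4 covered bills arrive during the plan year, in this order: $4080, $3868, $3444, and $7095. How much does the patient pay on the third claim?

$1377.60

Claim 1 ($4080): $1300 to deductible, leaving $2780; 40% of $2780 = $1112. Cost to patient: $2412. OOP to date $2412.
Claim 2 ($3868): 40% coinsurance on $3868 = $1547.20. Patient owes $1547.20 (running OOP $3959.20).
Claim 3 ($3444): deductible already satisfied, so patient's share is 40% × $3444 = $1377.60. Patient pays $1377.60; OOP now $5336.80.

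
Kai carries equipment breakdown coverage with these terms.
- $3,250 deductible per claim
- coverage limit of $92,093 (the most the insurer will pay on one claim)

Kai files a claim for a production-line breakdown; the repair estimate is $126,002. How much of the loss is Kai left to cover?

$33,909

Subtract the deductible: $126,002 − $3,250 = $122,752.
The $92,093 per-incident cap binds; insurer pays $92,093.
Out of pocket: $126,002 − $92,093 = $33,909.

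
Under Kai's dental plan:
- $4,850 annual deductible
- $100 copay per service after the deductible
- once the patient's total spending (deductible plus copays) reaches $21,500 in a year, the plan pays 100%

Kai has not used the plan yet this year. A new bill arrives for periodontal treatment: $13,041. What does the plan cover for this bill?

Nothing has been paid toward the $4,850 deductible, so the first $4,850 of this charge is applied there.
The remaining $8,191 (= $13,041 − $4,850) moves to the copay.
Copay on this service: $100.
So the patient owes $4,850 + $100 = $4,950 before any cap.
Total out-of-pocket so far would be $0 + $4,950 = $4,950, below the $21,500 cap — no reduction.
The insurer covers the remainder: $13,041 − $4,950 = $8,091.

$8,091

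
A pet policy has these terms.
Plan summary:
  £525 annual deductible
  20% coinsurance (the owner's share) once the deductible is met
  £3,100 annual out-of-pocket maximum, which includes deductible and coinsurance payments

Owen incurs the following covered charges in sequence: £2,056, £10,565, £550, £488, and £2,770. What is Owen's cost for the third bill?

£110

Claim 1 (£2,056): £525 to deductible, leaving £1,531; coinsurance £1,531 × 20% = £306.20. Owner pays £831.20; OOP now £831.20.
Claim 2 (£10,565): 20% coinsurance on £10,565 = £2,113. Cost to owner: £2,113. OOP to date £2,944.20.
Claim 3 (£550): deductible already satisfied, so owner's share is 20% × £550 = £110. Cost to owner: £110. OOP to date £3,054.20.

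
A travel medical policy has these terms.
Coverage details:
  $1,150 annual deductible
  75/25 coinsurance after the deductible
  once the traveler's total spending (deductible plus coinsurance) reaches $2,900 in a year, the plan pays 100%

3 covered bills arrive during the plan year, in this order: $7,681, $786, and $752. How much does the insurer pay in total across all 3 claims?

Claim 1 — $7,681: $1,150 to deductible, leaving $6,531; 25% of $6,531 = $1,632.75. Traveler owes $2,782.75 (running OOP $2,782.75). Insurer: $7,681 − $2,782.75 = $4,898.25.
Claim 2 — $786: deductible met; 25% of $786 = $196.50. OOP would hit $2,979.25 > $2,900, so the cap limits the traveler to $2,900 − $2,782.75 = $117.25. Insurer: $786 − $117.25 = $668.75.
Claim 3 — $752: deductible met; 25% of $752 = $188. That would push OOP to $3,088, over the $2,900 cap, so traveler pays $2,900 − $2,900 = $0. Insurer: $752 − $0 = $752.
Insurer total: $4,898.25 + $668.75 + $752 = $6,319.

$6,319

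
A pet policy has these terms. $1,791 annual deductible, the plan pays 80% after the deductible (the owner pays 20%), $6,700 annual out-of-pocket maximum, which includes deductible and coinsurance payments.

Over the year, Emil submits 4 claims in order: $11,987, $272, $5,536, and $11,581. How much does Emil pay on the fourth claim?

$1,708.20

#1 ($11,987): $1,791 finishes the deductible; $10,196 goes to coinsurance; owner's 20% is $2,039.20. Owner pays $3,830.20; OOP now $3,830.20.
#2 ($272): deductible met; 20% of $272 = $54.40. Cost to owner: $54.40. OOP to date $3,884.60.
#3 ($5,536): deductible already satisfied, so owner's share is 20% × $5,536 = $1,107.20. Owner owes $1,107.20 (running OOP $4,991.80).
#4 ($11,581): 20% coinsurance on $11,581 = $2,316.20. That would push OOP to $7,308, over the $6,700 cap, so owner pays $6,700 − $4,991.80 = $1,708.20.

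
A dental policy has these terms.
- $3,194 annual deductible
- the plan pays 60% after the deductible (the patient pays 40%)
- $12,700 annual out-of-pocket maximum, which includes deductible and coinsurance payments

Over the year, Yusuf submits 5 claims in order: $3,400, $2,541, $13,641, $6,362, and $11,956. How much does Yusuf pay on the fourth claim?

$2,544.80

Claim 1 — $3,400: $3,194 finishes the deductible; $206 goes to coinsurance; patient's 40% is $82.40. Patient owes $3,276.40 (running OOP $3,276.40).
Claim 2 — $2,541: deductible met; 40% of $2,541 = $1,016.40. Patient owes $1,016.40 (running OOP $4,292.80).
Claim 3 — $13,641: 40% coinsurance on $13,641 = $5,456.40. Patient owes $5,456.40 (running OOP $9,749.20).
Claim 4 — $6,362: deductible already satisfied, so patient's share is 40% × $6,362 = $2,544.80. Cost to patient: $2,544.80. OOP to date $12,294.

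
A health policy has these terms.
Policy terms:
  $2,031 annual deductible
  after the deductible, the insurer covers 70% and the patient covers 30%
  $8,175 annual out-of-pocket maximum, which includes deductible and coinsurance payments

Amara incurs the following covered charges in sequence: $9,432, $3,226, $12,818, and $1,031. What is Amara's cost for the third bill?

Claim 1 ($9,432): deductible takes $2,031, $7,401 remains; patient's 30% is $2,220.30. Patient owes $4,251.30 (running OOP $4,251.30).
Claim 2 ($3,226): deductible met; 30% of $3,226 = $967.80. Patient pays $967.80; OOP now $5,219.10.
Claim 3 ($12,818): deductible already satisfied, so patient's share is 30% × $12,818 = $3,845.40. That would push OOP to $9,064.50, over the $8,175 cap, so patient pays $8,175 − $5,219.10 = $2,955.90.

$2,955.90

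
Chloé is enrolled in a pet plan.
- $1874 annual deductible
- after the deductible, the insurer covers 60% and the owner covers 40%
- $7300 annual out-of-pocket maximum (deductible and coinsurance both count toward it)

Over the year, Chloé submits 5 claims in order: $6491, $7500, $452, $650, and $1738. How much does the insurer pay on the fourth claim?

$390

#1 ($6491): $1874 finishes the deductible; $4617 goes to coinsurance; 40% of $4617 = $1846.80. Owner owes $3720.80 (running OOP $3720.80). Plan pays $6491 − $3720.80 = $2770.20.
#2 ($7500): deductible already satisfied, so owner's share is 40% × $7500 = $3000. Owner pays $3000; OOP now $6720.80. Plan pays $7500 − $3000 = $4500.
#3 ($452): 40% coinsurance on $452 = $180.80. Owner owes $180.80 (running OOP $6901.60). Insurer: $452 − $180.80 = $271.20.
#4 ($650): deductible met; 40% of $650 = $260. Cost to owner: $260. OOP to date $7161.60. Insurer: $650 − $260 = $390.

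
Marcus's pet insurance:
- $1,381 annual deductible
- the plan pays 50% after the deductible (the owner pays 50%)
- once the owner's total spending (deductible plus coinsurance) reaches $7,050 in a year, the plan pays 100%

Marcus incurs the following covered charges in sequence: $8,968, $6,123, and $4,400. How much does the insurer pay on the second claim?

$4,247.50

#1 ($8,968): deductible takes $1,381, $7,587 remains; 50% of $7,587 = $3,793.50. Cost to owner: $5,174.50. OOP to date $5,174.50. Plan pays $8,968 − $5,174.50 = $3,793.50.
#2 ($6,123): deductible met; 50% of $6,123 = $3,061.50. OOP would hit $8,236 > $7,050, so the cap limits the owner to $7,050 − $5,174.50 = $1,875.50. Insurer: $6,123 − $1,875.50 = $4,247.50.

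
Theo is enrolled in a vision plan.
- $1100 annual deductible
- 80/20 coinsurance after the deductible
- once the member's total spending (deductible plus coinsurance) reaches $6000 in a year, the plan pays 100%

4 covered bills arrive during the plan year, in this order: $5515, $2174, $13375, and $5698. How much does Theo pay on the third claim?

$2675

Claim 1 ($5515): $1100 to deductible, leaving $4415; coinsurance $4415 × 20% = $883. Cost to member: $1983. OOP to date $1983.
Claim 2 ($2174): 20% coinsurance on $2174 = $434.80. Cost to member: $434.80. OOP to date $2417.80.
Claim 3 ($13375): deductible already satisfied, so member's share is 20% × $13375 = $2675. Member pays $2675; OOP now $5092.80.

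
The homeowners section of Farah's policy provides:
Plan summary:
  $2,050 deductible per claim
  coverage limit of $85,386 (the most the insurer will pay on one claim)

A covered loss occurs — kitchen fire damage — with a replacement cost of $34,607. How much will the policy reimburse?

$32,557

Less the $2,050 deductible: $34,607 − $2,050 = $32,557.
That's under the $85,386 cap, so the insurer reimburses the full $32,557.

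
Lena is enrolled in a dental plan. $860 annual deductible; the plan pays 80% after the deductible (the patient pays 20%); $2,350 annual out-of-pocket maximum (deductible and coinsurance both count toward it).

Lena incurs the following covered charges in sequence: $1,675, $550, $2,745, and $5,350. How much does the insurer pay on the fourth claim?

$4,682

#1 ($1,675): $860 to deductible, leaving $815; patient's 20% is $163. Cost to patient: $1,023. OOP to date $1,023. Plan pays $1,675 − $1,023 = $652.
#2 ($550): 20% coinsurance on $550 = $110. Cost to patient: $110. OOP to date $1,133. Insurer: $550 − $110 = $440.
#3 ($2,745): 20% coinsurance on $2,745 = $549. Patient owes $549 (running OOP $1,682). Insurer: $2,745 − $549 = $2,196.
#4 ($5,350): deductible met; 20% of $5,350 = $1,070. That would push OOP to $2,752, over the $2,350 cap, so patient pays $2,350 − $1,682 = $668. Insurer: $5,350 − $668 = $4,682.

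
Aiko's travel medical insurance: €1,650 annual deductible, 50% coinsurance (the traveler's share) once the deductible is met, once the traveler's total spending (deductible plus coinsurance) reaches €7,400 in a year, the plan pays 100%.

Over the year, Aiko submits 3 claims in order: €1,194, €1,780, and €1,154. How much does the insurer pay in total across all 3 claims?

€1,239

Claim 1 (€1,194): entire amount goes to the deductible. Traveler owes €1,194 (running OOP €1,194). Insurer: €1,194 − €1,194 = €0.
Claim 2 (€1,780): €456 finishes the deductible; €1,324 goes to coinsurance; traveler's 50% is €662. Traveler pays €1,118; OOP now €2,312. Plan pays €1,780 − €1,118 = €662.
Claim 3 (€1,154): 50% coinsurance on €1,154 = €577. Traveler pays €577; OOP now €2,889. Plan pays €1,154 − €577 = €577.
Insurer total: €0 + €662 + €577 = €1,239.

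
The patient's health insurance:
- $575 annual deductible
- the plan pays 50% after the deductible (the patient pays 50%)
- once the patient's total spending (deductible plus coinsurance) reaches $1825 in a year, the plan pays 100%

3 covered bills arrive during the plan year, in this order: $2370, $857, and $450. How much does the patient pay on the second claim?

$352.50

Bill 1, $2370: $575 to deductible, leaving $1795; coinsurance $1795 × 50% = $897.50. Patient owes $1472.50 (running OOP $1472.50).
Bill 2, $857: 50% coinsurance on $857 = $428.50. That would push OOP to $1901, over the $1825 cap, so patient pays $1825 − $1472.50 = $352.50.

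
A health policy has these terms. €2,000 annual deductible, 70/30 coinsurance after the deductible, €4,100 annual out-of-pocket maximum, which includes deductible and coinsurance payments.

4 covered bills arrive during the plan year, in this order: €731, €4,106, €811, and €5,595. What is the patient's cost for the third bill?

€243.30

Claim 1 (€731): entire amount goes to the deductible. Patient pays €731; OOP now €731.
Claim 2 (€4,106): €1,269 finishes the deductible; €2,837 goes to coinsurance; coinsurance €2,837 × 30% = €851.10. Cost to patient: €2,120.10. OOP to date €2,851.10.
Claim 3 (€811): deductible met; 30% of €811 = €243.30. Patient owes €243.30 (running OOP €3,094.40).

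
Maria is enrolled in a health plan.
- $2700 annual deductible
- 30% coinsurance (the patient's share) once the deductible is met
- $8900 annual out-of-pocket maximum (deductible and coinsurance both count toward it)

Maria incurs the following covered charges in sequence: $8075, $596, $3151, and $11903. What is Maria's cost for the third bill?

Bill 1, $8075: $2700 to deductible, leaving $5375; patient's 30% is $1612.50. Patient owes $4312.50 (running OOP $4312.50).
Bill 2, $596: 30% coinsurance on $596 = $178.80. Patient owes $178.80 (running OOP $4491.30).
Bill 3, $3151: deductible met; 30% of $3151 = $945.30. Cost to patient: $945.30. OOP to date $5436.60.

$945.30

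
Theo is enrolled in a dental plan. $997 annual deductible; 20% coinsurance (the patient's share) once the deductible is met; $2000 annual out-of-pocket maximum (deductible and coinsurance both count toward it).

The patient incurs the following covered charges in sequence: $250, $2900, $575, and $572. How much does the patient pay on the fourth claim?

$114.40

Bill 1, $250: all of it applies to the deductible. Patient pays $250; OOP now $250.
Bill 2, $2900: $747 to deductible, leaving $2153; coinsurance $2153 × 20% = $430.60. Cost to patient: $1177.60. OOP to date $1427.60.
Bill 3, $575: 20% coinsurance on $575 = $115. Patient owes $115 (running OOP $1542.60).
Bill 4, $572: deductible already satisfied, so patient's share is 20% × $572 = $114.40. Patient owes $114.40 (running OOP $1657).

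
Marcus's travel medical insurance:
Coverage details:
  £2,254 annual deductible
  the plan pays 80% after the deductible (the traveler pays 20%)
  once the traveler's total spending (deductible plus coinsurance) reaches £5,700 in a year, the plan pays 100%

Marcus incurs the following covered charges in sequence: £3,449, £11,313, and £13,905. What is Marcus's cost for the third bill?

£944.40

#1 (£3,449): deductible takes £2,254, £1,195 remains; 20% of £1,195 = £239. Cost to traveler: £2,493. OOP to date £2,493.
#2 (£11,313): 20% coinsurance on £11,313 = £2,262.60. Traveler owes £2,262.60 (running OOP £4,755.60).
#3 (£13,905): deductible already satisfied, so traveler's share is 20% × £13,905 = £2,781. That would push OOP to £7,536.60, over the £5,700 cap, so traveler pays £5,700 − £4,755.60 = £944.40.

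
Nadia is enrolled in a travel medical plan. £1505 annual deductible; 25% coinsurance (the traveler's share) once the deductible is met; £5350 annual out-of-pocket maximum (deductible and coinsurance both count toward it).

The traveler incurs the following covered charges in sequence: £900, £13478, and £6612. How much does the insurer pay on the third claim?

#1 (£900): entire amount goes to the deductible. Cost to traveler: £900. OOP to date £900. Plan pays £900 − £900 = £0.
#2 (£13478): £605 to deductible, leaving £12873; 25% of £12873 = £3218.25. Traveler owes £3823.25 (running OOP £4723.25). Insurer: £13478 − £3823.25 = £9654.75.
#3 (£6612): deductible already satisfied, so traveler's share is 25% × £6612 = £1653. Adding that to £4723.25 gives £6376.25, past the £5350 cap; traveler pays only £5350 − £4723.25 = £626.75. Plan pays £6612 − £626.75 = £5985.25.

£5985.25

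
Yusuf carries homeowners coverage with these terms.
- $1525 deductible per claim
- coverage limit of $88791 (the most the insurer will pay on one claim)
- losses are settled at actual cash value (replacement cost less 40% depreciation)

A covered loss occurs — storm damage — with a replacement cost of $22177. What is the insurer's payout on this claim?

Actual cash value after 40% depreciation: $22177 × 60% = $13306.20.
Subtract the deductible: $13306.20 − $1525 = $11781.20.
$11781.20 is within the $88791 limit, so the insurer pays $11781.20.

$11781.20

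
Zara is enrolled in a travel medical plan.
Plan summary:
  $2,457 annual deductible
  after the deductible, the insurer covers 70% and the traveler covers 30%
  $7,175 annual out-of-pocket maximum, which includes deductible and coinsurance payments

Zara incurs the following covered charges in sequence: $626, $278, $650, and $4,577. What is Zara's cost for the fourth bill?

$2,005.20

Bill 1, $626: all of it applies to the deductible. Traveler owes $626 (running OOP $626).
Bill 2, $278: all of it applies to the deductible. Traveler pays $278; OOP now $904.
Bill 3, $650: fully absorbed by the deductible. Traveler pays $650; OOP now $1,554.
Bill 4, $4,577: $903 finishes the deductible; $3,674 goes to coinsurance; coinsurance $3,674 × 30% = $1,102.20. Cost to traveler: $2,005.20. OOP to date $3,559.20.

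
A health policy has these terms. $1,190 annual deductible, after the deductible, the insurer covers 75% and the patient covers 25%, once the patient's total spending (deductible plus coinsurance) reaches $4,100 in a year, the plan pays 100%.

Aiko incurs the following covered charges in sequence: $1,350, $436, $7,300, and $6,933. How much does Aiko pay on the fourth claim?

$936

Claim 1 — $1,350: deductible takes $1,190, $160 remains; 25% of $160 = $40. Patient pays $1,230; OOP now $1,230.
Claim 2 — $436: deductible met; 25% of $436 = $109. Patient pays $109; OOP now $1,339.
Claim 3 — $7,300: deductible already satisfied, so patient's share is 25% × $7,300 = $1,825. Patient pays $1,825; OOP now $3,164.
Claim 4 — $6,933: deductible met; 25% of $6,933 = $1,733.25. OOP would hit $4,897.25 > $4,100, so the cap limits the patient to $4,100 − $3,164 = $936.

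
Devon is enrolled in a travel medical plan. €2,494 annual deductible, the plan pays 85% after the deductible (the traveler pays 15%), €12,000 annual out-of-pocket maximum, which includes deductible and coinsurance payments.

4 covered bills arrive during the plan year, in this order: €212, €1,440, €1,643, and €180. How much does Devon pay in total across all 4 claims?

€2,641.15

Claim 1 (€212): all of it applies to the deductible. Traveler pays €212; OOP now €212.
Claim 2 (€1,440): fully absorbed by the deductible. Traveler owes €1,440 (running OOP €1,652).
Claim 3 (€1,643): deductible takes €842, €801 remains; traveler's 15% is €120.15. Cost to traveler: €962.15. OOP to date €2,614.15.
Claim 4 (€180): 15% coinsurance on €180 = €27. Cost to traveler: €27. OOP to date €2,641.15.
Total paid by the traveler: €212 + €1,440 + €962.15 + €27 = €2,641.15.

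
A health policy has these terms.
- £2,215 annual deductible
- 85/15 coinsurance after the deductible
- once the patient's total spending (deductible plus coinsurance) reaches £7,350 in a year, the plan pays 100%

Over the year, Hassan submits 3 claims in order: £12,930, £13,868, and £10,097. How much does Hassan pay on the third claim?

#1 (£12,930): deductible takes £2,215, £10,715 remains; coinsurance £10,715 × 15% = £1,607.25. Patient owes £3,822.25 (running OOP £3,822.25).
#2 (£13,868): 15% coinsurance on £13,868 = £2,080.20. Cost to patient: £2,080.20. OOP to date £5,902.45.
#3 (£10,097): deductible already satisfied, so patient's share is 15% × £10,097 = £1,514.55. OOP would hit £7,417 > £7,350, so the cap limits the patient to £7,350 − £5,902.45 = £1,447.55.

£1,447.55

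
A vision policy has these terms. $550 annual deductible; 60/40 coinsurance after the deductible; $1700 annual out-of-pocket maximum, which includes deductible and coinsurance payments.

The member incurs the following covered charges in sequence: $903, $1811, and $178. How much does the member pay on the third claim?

Claim 1 — $903: deductible takes $550, $353 remains; member's 40% is $141.20. Cost to member: $691.20. OOP to date $691.20.
Claim 2 — $1811: deductible met; 40% of $1811 = $724.40. Cost to member: $724.40. OOP to date $1415.60.
Claim 3 — $178: deductible met; 40% of $178 = $71.20. Member owes $71.20 (running OOP $1486.80).

$71.20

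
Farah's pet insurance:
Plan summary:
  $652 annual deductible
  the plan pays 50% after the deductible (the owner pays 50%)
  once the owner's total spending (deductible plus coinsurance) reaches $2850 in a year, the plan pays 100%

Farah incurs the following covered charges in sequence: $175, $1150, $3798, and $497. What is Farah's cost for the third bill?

$1861.50

#1 ($175): fully absorbed by the deductible. Owner pays $175; OOP now $175.
#2 ($1150): $477 finishes the deductible; $673 goes to coinsurance; owner's 50% is $336.50. Owner pays $813.50; OOP now $988.50.
#3 ($3798): deductible met; 50% of $3798 = $1899. OOP would hit $2887.50 > $2850, so the cap limits the owner to $2850 − $988.50 = $1861.50.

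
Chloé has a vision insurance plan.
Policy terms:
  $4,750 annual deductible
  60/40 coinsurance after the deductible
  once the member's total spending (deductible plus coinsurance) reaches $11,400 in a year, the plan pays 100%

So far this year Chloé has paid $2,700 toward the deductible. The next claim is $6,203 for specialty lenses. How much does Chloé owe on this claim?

$2,700 of the $4,750 deductible is already met, leaving $2,050.
After the $2,050 deductible portion, $6,203 − $2,050 = $4,153 is subject to coinsurance.
Coinsurance: $4,153 × 40% = $1,661.20.
So the member owes $2,050 + $1,661.20 = $3,711.20 before any cap.
Cumulative spending $2,700 + $3,711.20 = $6,411.20 stays under the $11,400 maximum.

$3,711.20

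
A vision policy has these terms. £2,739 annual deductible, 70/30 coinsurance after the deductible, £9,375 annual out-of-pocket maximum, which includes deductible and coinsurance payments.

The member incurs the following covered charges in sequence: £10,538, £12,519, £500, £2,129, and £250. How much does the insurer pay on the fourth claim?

£1,738.40

#1 (£10,538): £2,739 to deductible, leaving £7,799; 30% of £7,799 = £2,339.70. Cost to member: £5,078.70. OOP to date £5,078.70. Insurer: £10,538 − £5,078.70 = £5,459.30.
#2 (£12,519): 30% coinsurance on £12,519 = £3,755.70. Member pays £3,755.70; OOP now £8,834.40. Plan pays £12,519 − £3,755.70 = £8,763.30.
#3 (£500): deductible already satisfied, so member's share is 30% × £500 = £150. Cost to member: £150. OOP to date £8,984.40. Insurer: £500 − £150 = £350.
#4 (£2,129): 30% coinsurance on £2,129 = £638.70. Adding that to £8,984.40 gives £9,623.10, past the £9,375 cap; member pays only £9,375 − £8,984.40 = £390.60. Plan pays £2,129 − £390.60 = £1,738.40.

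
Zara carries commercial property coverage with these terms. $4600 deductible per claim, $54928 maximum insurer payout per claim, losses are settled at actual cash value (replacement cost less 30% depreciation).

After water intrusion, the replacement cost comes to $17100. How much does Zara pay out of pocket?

Depreciate 30%: the covered value is $17100 × 0.7 = $11970.
After the deductible, $11970 − $4600 = $7370 remains.
That's under the $54928 cap, so the insurer reimburses the full $7370.
Business's share is the uncovered remainder: $17100 − $7370 = $9730.

$9730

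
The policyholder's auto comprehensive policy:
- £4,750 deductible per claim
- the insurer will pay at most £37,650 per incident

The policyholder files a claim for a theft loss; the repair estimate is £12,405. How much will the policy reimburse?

After the deductible, £12,405 − £4,750 = £7,655 remains.
That's under the £37,650 cap, so the insurer reimburses the full £7,655.

£7,655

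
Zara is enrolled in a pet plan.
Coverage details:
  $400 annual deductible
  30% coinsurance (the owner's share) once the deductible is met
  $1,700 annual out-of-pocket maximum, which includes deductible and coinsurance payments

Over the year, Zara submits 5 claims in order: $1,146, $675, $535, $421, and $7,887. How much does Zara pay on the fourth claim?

$126.30

#1 ($1,146): deductible takes $400, $746 remains; coinsurance $746 × 30% = $223.80. Cost to owner: $623.80. OOP to date $623.80.
#2 ($675): deductible already satisfied, so owner's share is 30% × $675 = $202.50. Owner owes $202.50 (running OOP $826.30).
#3 ($535): deductible already satisfied, so owner's share is 30% × $535 = $160.50. Owner owes $160.50 (running OOP $986.80).
#4 ($421): 30% coinsurance on $421 = $126.30. Cost to owner: $126.30. OOP to date $1,113.10.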